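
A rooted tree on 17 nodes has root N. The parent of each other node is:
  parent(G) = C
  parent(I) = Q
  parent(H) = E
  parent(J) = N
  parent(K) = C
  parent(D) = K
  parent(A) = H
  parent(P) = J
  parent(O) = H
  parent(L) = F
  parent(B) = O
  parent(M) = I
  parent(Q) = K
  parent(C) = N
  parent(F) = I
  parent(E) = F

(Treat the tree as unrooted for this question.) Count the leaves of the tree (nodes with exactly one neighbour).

The leaves are A, B, D, G, L, M, P.
That is 7 leaves.

7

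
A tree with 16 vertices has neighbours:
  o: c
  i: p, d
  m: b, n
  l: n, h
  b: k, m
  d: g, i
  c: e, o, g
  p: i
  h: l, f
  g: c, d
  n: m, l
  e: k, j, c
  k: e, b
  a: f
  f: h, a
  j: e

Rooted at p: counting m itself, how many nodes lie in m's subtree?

6

The subtree rooted at m contains: m, n, l, h, f, a — 6 nodes.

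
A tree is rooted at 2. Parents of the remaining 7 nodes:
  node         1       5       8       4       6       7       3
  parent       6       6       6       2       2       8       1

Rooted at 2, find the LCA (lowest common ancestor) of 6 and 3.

6's ancestor chain is 6, 2 and 3's is 3, 1, 6, 2; they first meet at 6.

6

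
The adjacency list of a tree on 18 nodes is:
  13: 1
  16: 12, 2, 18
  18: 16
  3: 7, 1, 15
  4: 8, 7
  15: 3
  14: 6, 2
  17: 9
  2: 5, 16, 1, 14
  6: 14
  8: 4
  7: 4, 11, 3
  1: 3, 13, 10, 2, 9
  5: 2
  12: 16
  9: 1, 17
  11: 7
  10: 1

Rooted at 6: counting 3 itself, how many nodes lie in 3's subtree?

Descendants of 3 (including itself): 3, 7, 15, 4, 11, 8. That's 6.

6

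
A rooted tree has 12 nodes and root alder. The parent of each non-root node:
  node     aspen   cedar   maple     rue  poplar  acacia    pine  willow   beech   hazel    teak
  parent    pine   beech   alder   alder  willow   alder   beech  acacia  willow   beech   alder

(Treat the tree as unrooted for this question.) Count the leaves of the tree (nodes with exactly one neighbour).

7

The leaves are aspen, cedar, hazel, maple, poplar, rue, teak.
That is 7 leaves.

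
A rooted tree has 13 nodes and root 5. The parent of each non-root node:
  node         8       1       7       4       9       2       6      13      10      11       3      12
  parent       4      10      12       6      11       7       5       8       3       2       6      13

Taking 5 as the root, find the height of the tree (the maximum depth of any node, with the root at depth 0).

9

9 sits deepest: 5 – 6 – 4 – 8 – 13 – 12 – 7 – 2 – 11 – 9 — 9 edges from the root.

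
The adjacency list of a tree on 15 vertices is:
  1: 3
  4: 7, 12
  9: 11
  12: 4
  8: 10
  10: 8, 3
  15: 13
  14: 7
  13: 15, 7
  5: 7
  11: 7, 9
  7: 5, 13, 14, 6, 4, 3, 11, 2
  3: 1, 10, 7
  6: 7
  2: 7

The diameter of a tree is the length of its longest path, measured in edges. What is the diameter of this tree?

BFS from 8 reaches 15 last, at distance 5; BFS from 15 confirms no node is farther.
Path: 8 – 10 – 3 – 7 – 13 – 15.

5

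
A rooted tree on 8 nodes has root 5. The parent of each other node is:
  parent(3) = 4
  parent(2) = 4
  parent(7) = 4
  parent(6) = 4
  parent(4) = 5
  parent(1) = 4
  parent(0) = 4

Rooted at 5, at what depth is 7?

2

Climbing from 7 to the root: 7–4–5. That's 2 steps.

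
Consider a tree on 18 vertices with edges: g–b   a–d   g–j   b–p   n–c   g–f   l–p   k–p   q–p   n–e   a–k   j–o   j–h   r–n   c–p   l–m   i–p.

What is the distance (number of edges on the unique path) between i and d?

Walking from i: i - p - k - a - d. Length 4.

4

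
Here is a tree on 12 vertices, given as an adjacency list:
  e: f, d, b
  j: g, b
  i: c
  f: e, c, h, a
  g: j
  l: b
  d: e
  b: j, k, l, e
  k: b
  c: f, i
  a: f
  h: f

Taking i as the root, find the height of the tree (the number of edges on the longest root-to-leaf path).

6

g sits deepest: i – c – f – e – b – j – g — 6 edges from the root.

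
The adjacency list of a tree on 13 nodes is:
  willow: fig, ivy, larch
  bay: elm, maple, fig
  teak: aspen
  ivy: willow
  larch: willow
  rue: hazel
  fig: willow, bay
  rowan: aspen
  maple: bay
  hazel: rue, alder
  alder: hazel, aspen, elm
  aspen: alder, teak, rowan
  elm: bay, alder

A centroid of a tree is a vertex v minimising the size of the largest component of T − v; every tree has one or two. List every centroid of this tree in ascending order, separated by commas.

If elm is removed the pieces have sizes 6, 6, all ≤ ⌊13/2⌋ = 6.
Every other node leaves some component of size > 6, so the centroid is unique.

elm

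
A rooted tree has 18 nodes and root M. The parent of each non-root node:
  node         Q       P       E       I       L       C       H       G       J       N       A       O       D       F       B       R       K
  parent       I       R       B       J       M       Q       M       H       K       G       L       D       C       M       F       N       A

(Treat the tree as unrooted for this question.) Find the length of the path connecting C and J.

3

Walking from C: C - Q - I - J. Length 3.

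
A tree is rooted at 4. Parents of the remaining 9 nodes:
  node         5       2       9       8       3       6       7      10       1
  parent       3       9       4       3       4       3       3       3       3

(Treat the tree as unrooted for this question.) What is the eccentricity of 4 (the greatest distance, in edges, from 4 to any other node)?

2

A farthest node from 4 is 5 (1, 8, 6, 10, 2, 7 also at distance 2).
The path 4-3-5 has 2 edges.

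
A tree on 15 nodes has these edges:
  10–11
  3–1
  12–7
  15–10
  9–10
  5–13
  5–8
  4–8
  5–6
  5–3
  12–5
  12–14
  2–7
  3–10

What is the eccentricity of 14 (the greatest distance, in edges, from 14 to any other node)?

Distances from 14 peak at 5, attained at 9 (11, 15 also at distance 5).
14 – 12 – 5 – 3 – 10 – 9

5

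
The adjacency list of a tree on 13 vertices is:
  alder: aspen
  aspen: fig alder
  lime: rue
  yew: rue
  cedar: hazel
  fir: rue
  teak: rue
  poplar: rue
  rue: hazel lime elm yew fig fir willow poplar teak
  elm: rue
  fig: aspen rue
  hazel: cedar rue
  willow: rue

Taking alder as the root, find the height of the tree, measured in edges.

The longest root-to-leaf path is alder – aspen – fig – rue – hazel – cedar (5 edges).

5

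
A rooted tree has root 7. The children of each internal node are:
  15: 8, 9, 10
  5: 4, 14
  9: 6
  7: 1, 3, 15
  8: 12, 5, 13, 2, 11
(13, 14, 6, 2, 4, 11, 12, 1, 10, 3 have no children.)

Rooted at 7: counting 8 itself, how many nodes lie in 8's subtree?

8

8's subtree: {8, 5, 11, 2, 13, 12, 4, 14}, size 8.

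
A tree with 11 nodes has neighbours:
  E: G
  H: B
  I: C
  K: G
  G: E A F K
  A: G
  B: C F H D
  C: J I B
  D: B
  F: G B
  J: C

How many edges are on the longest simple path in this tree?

BFS from E reaches J last, at distance 5; BFS from J confirms no node is farther.
Path: E - G - F - B - C - J.

5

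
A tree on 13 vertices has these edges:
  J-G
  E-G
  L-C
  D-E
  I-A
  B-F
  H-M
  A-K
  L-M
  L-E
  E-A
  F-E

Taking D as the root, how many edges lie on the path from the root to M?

Path from D to M: D – E – L – M, which has 3 edges.

3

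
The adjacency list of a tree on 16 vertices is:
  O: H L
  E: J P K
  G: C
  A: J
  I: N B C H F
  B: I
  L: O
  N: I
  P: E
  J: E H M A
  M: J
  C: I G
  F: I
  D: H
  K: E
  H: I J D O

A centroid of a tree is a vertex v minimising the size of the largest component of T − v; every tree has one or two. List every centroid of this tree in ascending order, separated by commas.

H

If H is removed the pieces have sizes 6, 6, 2, 1, all ≤ ⌊16/2⌋ = 8.
No neighbour of H does as well, so H is the unique centroid.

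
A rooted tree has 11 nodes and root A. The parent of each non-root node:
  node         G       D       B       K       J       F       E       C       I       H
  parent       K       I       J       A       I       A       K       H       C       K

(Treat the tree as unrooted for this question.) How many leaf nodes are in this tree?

5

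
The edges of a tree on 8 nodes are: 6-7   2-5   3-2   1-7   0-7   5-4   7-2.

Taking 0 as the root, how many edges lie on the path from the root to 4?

Path from 0 to 4: 0–7–2–5–4, which has 4 edges.

4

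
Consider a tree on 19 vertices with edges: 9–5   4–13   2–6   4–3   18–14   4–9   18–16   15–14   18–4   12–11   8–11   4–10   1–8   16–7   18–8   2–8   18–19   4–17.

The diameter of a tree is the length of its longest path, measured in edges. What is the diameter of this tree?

6

Starting from 12, a farthest node is 5 at distance 6.
One longest path: 12 - 11 - 8 - 18 - 4 - 9 - 5.
So the diameter is 6.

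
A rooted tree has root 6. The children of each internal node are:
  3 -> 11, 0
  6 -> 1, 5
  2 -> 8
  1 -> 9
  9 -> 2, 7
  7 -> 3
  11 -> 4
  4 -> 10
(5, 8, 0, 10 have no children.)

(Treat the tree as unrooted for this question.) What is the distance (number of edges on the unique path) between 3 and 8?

3 - 7 - 9 - 2 - 8: 4 edges.

4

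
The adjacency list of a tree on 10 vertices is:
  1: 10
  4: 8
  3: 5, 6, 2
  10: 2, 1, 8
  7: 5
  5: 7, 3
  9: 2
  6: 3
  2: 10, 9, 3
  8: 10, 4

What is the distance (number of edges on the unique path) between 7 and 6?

The path is 7–5–3–6, which has 3 edges.

3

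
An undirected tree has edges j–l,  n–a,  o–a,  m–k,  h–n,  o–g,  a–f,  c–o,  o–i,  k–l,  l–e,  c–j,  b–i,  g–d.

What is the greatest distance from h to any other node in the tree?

8

Distances from h peak at 8, attained at m.
h – n – a – o – c – j – l – k – m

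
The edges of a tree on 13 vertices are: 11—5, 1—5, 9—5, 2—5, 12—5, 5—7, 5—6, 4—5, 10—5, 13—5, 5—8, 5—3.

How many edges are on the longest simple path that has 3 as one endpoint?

2

Distances from 3 peak at 2, attained at 12 (2, 8, 7, 4, 6, 9, 13, 11, 1, 10 also at distance 2).
3 – 5 – 12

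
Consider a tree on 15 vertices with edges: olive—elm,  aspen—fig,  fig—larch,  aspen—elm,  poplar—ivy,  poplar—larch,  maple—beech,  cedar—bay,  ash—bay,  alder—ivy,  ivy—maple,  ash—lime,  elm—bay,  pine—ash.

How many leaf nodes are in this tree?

6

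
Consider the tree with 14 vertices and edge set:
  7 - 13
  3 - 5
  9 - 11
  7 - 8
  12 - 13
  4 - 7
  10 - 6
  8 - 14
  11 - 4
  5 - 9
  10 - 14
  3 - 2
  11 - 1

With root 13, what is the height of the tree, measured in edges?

The longest root-to-leaf path is 13-7-4-11-9-5-3-2 (7 edges).

7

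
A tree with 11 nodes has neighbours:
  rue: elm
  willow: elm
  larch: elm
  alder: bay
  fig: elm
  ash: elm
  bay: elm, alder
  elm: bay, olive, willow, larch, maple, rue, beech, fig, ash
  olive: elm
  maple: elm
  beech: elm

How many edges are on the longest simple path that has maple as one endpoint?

3

Distances from maple peak at 3, attained at alder.
maple – elm – bay – alder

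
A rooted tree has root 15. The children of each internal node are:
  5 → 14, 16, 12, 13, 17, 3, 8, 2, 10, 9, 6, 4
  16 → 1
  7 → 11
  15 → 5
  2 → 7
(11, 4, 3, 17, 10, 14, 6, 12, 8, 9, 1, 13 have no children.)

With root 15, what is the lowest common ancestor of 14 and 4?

5

14's ancestor chain is 14, 5, 15 and 4's is 4, 5, 15; they first meet at 5.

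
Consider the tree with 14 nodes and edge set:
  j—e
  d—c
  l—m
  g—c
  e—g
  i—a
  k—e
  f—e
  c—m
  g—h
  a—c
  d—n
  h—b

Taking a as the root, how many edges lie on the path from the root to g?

Climbing from g to the root: g–c–a. That's 2 steps.

2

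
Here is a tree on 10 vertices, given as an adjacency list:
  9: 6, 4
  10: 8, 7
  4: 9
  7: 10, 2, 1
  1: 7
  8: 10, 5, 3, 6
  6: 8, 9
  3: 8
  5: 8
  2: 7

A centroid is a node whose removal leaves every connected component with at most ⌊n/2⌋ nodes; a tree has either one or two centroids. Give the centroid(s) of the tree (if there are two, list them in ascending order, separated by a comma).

8

If 8 is removed the pieces have sizes 4, 3, 1, 1, all ≤ ⌊10/2⌋ = 5.
No neighbour of 8 does as well, so 8 is the unique centroid.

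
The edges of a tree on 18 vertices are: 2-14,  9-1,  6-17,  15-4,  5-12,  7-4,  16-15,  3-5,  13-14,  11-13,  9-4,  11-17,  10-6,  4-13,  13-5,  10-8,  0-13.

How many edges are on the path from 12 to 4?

The path is 12–5–13–4, which has 3 edges.

3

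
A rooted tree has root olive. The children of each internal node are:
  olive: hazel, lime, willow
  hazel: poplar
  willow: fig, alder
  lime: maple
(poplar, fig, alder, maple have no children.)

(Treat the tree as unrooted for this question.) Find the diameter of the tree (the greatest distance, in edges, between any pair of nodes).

A longest path is alder - willow - olive - hazel - poplar, with 4 edges.

4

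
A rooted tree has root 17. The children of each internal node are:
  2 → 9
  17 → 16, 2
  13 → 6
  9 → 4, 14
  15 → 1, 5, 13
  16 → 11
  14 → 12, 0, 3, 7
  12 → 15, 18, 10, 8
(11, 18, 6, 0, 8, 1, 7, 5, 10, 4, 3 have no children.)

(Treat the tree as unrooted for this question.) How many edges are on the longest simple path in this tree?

9

A longest path is 11-16-17-2-9-14-12-15-13-6, with 9 edges.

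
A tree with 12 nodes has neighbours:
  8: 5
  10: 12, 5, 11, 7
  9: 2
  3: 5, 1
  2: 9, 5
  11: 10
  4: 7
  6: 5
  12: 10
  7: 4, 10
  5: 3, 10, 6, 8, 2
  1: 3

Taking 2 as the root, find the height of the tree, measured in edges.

4

4 sits deepest: 2 → 5 → 10 → 7 → 4 — 4 edges from the root.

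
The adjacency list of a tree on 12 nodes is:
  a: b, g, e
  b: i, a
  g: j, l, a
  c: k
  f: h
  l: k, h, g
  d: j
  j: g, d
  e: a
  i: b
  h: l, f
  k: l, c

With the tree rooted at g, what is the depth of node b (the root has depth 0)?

2

g–a–b — 2 edges.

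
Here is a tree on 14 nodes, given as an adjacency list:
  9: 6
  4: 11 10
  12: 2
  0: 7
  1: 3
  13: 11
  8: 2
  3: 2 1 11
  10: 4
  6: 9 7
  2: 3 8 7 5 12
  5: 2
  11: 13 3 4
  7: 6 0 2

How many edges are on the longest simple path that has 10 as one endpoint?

Distances from 10 peak at 7, attained at 9.
10 – 4 – 11 – 3 – 2 – 7 – 6 – 9

7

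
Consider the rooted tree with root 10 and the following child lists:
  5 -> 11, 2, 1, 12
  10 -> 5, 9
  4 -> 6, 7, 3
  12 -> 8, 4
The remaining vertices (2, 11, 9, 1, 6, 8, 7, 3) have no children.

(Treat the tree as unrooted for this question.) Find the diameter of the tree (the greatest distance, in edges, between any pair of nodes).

BFS from 9 reaches 6 last, at distance 5; BFS from 6 confirms no node is farther.
Path: 9–10–5–12–4–6.

5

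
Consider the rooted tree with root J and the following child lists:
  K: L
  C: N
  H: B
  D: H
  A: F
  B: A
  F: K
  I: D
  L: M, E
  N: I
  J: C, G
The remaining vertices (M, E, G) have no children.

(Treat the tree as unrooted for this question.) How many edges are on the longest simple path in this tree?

12

A longest path is G–J–C–N–I–D–H–B–A–F–K–L–M, with 12 edges.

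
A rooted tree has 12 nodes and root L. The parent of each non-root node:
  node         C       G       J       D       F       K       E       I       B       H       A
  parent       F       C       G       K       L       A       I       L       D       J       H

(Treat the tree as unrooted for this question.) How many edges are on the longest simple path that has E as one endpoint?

11

A farthest node from E is B.
The path E-I-L-F-C-G-J-H-A-K-D-B has 11 edges.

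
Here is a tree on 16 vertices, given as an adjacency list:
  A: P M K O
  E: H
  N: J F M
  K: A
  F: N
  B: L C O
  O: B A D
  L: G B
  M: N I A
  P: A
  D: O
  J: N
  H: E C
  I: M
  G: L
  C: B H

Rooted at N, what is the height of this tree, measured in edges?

The longest root-to-leaf path is N – M – A – O – B – C – H – E (7 edges).

7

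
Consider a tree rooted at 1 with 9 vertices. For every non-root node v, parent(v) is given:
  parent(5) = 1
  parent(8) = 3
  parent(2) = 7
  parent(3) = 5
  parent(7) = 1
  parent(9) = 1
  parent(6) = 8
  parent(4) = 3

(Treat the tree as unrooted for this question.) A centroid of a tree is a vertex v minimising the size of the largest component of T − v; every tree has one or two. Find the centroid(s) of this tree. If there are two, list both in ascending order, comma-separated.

5

Delete 5: the remaining components have sizes 4, 4. Max 4 ≤ 4, so 5 is a centroid.
No neighbour of 5 does as well, so 5 is the unique centroid.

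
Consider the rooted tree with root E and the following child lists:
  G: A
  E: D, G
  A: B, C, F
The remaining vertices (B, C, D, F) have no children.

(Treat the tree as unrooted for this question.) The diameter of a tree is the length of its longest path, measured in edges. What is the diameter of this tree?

4

Starting from D, a farthest node is B at distance 4.
One longest path: D - E - G - A - B.
So the diameter is 4.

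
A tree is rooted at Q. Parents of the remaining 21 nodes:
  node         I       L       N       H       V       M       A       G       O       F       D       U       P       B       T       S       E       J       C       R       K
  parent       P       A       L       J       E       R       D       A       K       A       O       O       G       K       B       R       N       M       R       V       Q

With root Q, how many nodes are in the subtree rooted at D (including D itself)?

16

D's subtree: {D, A, L, F, G, N, P, E, I, V, R, C, S, M, J, H}, size 16.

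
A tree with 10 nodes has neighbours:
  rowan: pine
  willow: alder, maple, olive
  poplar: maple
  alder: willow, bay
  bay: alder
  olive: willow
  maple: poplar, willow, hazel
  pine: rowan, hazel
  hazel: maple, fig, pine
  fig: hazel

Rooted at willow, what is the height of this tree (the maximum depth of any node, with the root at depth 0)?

4

rowan sits deepest: willow → maple → hazel → pine → rowan — 4 edges from the root.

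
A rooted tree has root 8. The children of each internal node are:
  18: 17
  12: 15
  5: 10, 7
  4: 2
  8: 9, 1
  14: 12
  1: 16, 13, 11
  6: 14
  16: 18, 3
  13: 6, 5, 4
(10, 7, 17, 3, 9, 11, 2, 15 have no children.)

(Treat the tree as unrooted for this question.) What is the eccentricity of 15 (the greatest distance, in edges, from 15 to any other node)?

A farthest node from 15 is 17.
The path 15 – 12 – 14 – 6 – 13 – 1 – 16 – 18 – 17 has 8 edges.

8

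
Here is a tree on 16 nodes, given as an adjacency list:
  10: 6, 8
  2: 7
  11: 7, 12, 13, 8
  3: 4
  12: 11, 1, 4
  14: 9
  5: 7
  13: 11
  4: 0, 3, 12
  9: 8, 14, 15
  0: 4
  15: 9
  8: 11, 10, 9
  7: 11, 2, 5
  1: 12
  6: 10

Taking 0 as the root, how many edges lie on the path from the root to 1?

3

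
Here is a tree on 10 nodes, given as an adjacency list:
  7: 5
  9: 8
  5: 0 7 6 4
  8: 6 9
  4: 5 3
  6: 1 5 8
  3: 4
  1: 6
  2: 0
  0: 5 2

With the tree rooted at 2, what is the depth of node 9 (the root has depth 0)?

5

Path from 2 to 9: 2–0–5–6–8–9, which has 5 edges.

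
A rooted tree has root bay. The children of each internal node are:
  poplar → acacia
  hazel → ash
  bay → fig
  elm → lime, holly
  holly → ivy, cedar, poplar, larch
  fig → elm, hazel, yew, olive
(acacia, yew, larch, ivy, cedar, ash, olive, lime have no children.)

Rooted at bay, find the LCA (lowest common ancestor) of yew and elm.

Ancestors of yew (toward the root): yew, fig, bay.
Ancestors of elm: elm, fig, bay.
The deepest node appearing in both lists is fig.

fig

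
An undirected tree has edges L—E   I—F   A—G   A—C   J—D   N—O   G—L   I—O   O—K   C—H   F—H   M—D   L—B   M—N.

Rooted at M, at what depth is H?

Climbing from H to the root: H → F → I → O → N → M. That's 5 steps.

5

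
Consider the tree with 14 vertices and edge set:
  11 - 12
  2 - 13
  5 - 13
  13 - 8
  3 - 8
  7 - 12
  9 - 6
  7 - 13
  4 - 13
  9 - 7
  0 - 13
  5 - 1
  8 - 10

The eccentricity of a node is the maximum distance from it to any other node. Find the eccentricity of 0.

4

A farthest node from 0 is 6 (11 also at distance 4).
The path 0-13-7-9-6 has 4 edges.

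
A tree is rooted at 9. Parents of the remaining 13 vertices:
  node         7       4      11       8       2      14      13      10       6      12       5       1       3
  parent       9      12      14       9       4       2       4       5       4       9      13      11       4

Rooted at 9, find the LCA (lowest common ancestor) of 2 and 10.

4

Path 2→root: 2 4 12 9; path 10→root: 10 5 13 4 12 9.
First common node: 4.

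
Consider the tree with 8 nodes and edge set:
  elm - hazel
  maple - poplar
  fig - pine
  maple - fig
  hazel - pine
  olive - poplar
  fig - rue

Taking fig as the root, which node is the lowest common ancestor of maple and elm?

fig

maple's ancestor chain is maple, fig and elm's is elm, hazel, pine, fig; they first meet at fig.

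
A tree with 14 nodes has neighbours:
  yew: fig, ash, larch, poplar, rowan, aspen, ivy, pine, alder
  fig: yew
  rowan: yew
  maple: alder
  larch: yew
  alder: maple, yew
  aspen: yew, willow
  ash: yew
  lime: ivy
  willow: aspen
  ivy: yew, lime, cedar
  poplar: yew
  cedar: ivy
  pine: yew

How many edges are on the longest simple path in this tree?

4

A longest path is cedar - ivy - yew - aspen - willow, with 4 edges.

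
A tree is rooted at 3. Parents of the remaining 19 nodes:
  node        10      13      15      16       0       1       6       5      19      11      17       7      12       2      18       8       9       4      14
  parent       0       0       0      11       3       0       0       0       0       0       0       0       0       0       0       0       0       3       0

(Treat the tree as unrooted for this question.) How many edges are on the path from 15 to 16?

3

Walking from 15: 15 – 0 – 11 – 16. Length 3.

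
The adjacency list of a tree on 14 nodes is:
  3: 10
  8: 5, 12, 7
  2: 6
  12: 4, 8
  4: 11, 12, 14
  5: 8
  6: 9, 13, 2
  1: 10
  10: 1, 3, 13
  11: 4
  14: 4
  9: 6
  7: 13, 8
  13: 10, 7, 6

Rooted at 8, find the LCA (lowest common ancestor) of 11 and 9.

Ancestors of 11 (toward the root): 11, 4, 12, 8.
Ancestors of 9: 9, 6, 13, 7, 8.
The deepest node appearing in both lists is 8.

8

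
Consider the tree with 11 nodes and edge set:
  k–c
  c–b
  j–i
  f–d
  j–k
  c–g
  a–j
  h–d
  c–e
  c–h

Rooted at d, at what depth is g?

3

Climbing from g to the root: g–c–h–d. That's 3 steps.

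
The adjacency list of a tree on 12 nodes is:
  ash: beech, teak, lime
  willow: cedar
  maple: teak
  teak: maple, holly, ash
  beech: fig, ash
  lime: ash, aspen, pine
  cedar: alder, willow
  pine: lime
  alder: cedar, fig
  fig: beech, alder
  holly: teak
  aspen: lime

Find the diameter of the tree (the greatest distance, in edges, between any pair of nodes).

A longest path is willow-cedar-alder-fig-beech-ash-lime-aspen, with 7 edges.

7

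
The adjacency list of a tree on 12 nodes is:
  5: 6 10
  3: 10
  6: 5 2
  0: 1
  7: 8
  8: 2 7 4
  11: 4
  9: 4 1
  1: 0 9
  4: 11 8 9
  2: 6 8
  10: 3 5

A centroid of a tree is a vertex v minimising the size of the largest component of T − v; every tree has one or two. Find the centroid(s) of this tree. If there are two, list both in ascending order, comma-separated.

8

If 8 is removed the pieces have sizes 5, 5, 1, all ≤ ⌊12/2⌋ = 6.
No neighbour of 8 does as well, so 8 is the unique centroid.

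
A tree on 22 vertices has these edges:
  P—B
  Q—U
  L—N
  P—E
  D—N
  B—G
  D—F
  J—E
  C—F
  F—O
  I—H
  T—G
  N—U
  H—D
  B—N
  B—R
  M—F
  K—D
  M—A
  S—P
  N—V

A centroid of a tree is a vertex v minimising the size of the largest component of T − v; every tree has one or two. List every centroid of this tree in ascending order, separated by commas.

If N is removed the pieces have sizes 9, 8, 2, 1, 1, all ≤ ⌊22/2⌋ = 11.
No neighbour of N does as well, so N is the unique centroid.

N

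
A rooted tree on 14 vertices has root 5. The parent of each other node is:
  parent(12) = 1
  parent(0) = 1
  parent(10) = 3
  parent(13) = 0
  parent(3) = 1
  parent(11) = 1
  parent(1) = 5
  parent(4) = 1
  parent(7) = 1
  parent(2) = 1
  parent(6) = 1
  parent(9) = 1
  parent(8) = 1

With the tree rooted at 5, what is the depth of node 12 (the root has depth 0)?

5 – 1 – 12 — 2 edges.

2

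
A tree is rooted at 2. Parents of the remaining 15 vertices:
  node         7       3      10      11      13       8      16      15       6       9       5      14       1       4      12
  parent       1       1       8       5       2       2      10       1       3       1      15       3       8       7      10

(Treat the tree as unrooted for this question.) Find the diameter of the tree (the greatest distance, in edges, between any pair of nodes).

6

BFS from 16 reaches 11 last, at distance 6; BFS from 11 confirms no node is farther.
Path: 16 – 10 – 8 – 1 – 15 – 5 – 11.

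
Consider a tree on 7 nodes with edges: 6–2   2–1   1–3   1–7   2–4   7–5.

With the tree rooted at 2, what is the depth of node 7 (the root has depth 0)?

Path from 2 to 7: 2 – 1 – 7, which has 2 edges.

2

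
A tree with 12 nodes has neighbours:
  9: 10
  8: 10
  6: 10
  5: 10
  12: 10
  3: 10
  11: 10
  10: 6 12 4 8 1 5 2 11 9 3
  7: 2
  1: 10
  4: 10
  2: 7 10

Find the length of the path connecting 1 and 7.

3

Walking from 1: 1 - 10 - 2 - 7. Length 3.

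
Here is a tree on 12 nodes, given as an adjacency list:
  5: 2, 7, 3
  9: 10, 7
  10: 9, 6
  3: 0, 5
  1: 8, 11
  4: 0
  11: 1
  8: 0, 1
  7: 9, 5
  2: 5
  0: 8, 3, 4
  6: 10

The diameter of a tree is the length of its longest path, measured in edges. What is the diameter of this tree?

9

A longest path is 11 – 1 – 8 – 0 – 3 – 5 – 7 – 9 – 10 – 6, with 9 edges.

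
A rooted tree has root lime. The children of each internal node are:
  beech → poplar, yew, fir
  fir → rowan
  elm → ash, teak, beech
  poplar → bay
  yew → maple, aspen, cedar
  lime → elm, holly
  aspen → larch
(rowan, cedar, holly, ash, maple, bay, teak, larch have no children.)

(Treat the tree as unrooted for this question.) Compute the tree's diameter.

Starting from larch, a farthest node is holly at distance 6.
One longest path: larch–aspen–yew–beech–elm–lime–holly.
So the diameter is 6.

6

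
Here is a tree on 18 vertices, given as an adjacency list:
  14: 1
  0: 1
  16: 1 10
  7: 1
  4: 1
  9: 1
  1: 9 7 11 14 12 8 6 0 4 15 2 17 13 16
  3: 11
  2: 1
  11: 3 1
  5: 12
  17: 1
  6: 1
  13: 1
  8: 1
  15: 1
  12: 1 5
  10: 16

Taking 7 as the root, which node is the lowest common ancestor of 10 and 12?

Ancestors of 10 (toward the root): 10, 16, 1, 7.
Ancestors of 12: 12, 1, 7.
The deepest node appearing in both lists is 1.

1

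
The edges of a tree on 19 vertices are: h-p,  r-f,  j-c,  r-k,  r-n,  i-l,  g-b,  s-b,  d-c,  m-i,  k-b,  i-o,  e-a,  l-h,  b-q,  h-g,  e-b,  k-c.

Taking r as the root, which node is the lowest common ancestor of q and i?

Path q→root: q b k r; path i→root: i l h g b k r.
First common node: b.

b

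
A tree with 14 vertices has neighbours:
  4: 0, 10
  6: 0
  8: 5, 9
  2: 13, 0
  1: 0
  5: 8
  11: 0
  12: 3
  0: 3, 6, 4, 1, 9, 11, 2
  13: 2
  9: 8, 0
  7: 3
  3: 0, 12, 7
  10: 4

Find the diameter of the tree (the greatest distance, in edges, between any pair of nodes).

5

Starting from 5, a farthest node is 7 at distance 5.
One longest path: 5 - 8 - 9 - 0 - 3 - 7.
So the diameter is 5.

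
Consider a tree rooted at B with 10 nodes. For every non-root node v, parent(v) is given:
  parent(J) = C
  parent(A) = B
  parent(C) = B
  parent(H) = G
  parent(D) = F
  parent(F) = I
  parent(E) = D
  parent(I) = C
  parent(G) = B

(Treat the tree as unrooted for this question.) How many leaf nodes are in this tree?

Exactly 4 nodes have a single neighbour: A, E, H, J.

4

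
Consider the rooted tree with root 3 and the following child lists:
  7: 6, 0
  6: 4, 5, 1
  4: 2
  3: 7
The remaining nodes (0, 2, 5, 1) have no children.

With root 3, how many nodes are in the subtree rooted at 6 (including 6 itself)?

Descendants of 6 (including itself): 6, 4, 1, 5, 2. That's 5.

5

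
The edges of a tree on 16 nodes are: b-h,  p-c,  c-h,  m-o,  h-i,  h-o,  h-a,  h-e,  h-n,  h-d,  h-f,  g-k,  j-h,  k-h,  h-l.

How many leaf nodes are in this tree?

The leaves are a, b, d, e, f, g, i, j, l, m, n, p.
That is 12 leaves.

12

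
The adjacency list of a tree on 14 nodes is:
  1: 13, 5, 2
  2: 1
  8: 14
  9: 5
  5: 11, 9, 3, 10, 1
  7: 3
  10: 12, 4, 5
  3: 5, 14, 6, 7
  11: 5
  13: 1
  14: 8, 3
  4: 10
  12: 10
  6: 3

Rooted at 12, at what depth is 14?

12 – 10 – 5 – 3 – 14 — 4 edges.

4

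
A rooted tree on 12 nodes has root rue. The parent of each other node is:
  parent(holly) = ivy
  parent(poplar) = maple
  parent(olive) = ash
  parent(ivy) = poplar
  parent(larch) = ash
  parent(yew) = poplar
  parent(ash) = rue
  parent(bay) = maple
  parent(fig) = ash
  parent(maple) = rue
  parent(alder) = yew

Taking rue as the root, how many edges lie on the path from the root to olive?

2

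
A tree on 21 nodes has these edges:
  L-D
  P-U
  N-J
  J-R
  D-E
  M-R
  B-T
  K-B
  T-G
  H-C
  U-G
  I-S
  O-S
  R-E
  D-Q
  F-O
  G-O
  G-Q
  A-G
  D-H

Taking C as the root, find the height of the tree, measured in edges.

I sits deepest: C → H → D → Q → G → O → S → I — 7 edges from the root.

7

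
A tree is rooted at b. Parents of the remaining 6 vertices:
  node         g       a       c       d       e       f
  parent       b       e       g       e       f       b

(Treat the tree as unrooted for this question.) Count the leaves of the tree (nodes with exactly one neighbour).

3

Degree-1 nodes: a, c, d — 3 of them.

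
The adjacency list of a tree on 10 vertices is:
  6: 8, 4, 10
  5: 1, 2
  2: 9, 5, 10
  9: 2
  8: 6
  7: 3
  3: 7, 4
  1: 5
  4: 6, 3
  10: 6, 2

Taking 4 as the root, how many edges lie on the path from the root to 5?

4

Climbing from 5 to the root: 5 – 2 – 10 – 6 – 4. That's 4 steps.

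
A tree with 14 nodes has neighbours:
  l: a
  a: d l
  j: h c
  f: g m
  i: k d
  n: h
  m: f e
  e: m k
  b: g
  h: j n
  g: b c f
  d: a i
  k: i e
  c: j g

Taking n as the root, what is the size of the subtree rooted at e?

The subtree rooted at e contains: e, k, i, d, a, l — 6 nodes.

6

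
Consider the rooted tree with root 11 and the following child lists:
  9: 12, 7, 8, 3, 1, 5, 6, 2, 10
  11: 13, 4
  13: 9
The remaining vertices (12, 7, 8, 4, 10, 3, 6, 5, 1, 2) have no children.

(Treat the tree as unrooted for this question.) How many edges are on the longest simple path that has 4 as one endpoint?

Distances from 4 peak at 4, attained at 3 (2, 6, 7, 10, 5, 8, 12, 1 also at distance 4).
4 – 11 – 13 – 9 – 3

4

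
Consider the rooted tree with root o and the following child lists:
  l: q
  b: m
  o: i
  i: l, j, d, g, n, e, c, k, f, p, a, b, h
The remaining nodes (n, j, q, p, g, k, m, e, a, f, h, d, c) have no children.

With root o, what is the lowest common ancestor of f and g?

i

Path f→root: f i o; path g→root: g i o.
First common node: i.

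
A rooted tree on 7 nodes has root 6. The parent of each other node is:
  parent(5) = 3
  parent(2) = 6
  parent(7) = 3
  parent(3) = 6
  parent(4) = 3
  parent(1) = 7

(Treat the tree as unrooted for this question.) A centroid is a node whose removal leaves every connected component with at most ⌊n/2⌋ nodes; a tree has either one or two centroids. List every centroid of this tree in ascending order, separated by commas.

3

Removing 3 splits the tree into components of sizes 2, 2, 1, 1; the largest is 2 ≤ ⌊7/2⌋ = 3.
No neighbour of 3 does as well, so 3 is the unique centroid.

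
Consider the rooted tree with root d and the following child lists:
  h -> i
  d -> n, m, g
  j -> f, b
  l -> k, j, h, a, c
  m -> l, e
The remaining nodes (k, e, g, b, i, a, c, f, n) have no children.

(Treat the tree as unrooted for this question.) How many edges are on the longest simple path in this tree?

5

A longest path is g - d - m - l - j - b, with 5 edges.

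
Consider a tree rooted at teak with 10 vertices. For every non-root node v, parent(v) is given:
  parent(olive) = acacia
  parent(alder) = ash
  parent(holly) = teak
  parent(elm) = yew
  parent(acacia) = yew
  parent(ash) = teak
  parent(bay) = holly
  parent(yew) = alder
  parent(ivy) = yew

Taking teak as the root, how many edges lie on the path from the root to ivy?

4

Path from teak to ivy: teak–ash–alder–yew–ivy, which has 4 edges.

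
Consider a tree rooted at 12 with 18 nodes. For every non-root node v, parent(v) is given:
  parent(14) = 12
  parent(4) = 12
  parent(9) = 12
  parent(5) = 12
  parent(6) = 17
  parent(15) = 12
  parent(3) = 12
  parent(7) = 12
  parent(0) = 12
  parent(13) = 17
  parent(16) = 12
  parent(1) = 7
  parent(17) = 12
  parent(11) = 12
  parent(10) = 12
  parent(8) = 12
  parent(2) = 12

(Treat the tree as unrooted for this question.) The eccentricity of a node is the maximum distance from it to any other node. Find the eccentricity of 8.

3

A farthest node from 8 is 6 (1, 13 also at distance 3).
The path 8 – 12 – 17 – 6 has 3 edges.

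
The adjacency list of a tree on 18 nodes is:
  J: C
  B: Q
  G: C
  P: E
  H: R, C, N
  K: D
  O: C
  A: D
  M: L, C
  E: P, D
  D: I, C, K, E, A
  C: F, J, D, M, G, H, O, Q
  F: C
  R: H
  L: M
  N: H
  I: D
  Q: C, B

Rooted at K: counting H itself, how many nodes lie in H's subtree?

3

The subtree rooted at H contains: H, R, N — 3 nodes.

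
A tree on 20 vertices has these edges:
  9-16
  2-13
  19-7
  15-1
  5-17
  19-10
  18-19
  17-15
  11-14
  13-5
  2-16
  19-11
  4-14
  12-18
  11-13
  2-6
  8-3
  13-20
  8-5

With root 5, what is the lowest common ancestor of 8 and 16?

5

Ancestors of 8 (toward the root): 8, 5.
Ancestors of 16: 16, 2, 13, 5.
The deepest node appearing in both lists is 5.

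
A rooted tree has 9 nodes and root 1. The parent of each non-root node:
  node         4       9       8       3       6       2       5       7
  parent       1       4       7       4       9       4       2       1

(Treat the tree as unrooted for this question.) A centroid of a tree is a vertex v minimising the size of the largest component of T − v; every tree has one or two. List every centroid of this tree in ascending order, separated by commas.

4

Removing 4 splits the tree into components of sizes 3, 2, 2, 1; the largest is 3 ≤ ⌊9/2⌋ = 4.
No neighbour of 4 does as well, so 4 is the unique centroid.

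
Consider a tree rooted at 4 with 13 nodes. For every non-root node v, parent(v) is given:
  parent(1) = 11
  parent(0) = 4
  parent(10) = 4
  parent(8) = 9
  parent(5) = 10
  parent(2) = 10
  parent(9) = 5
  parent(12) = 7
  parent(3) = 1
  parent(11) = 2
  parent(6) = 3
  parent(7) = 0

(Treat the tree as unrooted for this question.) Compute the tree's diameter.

9

BFS from 12 reaches 6 last, at distance 9; BFS from 6 confirms no node is farther.
Path: 12-7-0-4-10-2-11-1-3-6.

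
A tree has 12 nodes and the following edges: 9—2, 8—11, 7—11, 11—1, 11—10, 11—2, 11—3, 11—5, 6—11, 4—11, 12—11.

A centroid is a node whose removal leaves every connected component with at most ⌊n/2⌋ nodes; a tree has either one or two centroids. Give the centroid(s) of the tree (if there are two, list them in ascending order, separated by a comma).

11

If 11 is removed the pieces have sizes 2, 1, 1, 1, 1, 1, 1, 1, 1, 1, all ≤ ⌊12/2⌋ = 6.
No neighbour of 11 does as well, so 11 is the unique centroid.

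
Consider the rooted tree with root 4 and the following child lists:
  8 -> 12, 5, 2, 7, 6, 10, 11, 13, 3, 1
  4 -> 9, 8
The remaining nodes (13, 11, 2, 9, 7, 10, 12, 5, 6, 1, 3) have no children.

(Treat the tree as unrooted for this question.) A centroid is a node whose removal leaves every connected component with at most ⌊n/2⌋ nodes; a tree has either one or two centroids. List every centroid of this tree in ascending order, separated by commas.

8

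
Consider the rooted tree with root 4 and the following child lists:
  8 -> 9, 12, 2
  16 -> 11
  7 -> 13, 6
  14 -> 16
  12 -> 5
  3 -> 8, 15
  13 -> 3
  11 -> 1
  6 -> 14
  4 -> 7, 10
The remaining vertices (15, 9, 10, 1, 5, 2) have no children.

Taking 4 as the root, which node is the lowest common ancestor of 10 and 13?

4

Ancestors of 10 (toward the root): 10, 4.
Ancestors of 13: 13, 7, 4.
The deepest node appearing in both lists is 4.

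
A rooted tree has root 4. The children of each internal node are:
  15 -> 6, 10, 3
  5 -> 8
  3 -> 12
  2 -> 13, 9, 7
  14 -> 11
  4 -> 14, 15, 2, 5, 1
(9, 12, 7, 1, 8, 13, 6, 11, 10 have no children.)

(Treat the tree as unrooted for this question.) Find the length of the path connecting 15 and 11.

Walking from 15: 15–4–14–11. Length 3.

3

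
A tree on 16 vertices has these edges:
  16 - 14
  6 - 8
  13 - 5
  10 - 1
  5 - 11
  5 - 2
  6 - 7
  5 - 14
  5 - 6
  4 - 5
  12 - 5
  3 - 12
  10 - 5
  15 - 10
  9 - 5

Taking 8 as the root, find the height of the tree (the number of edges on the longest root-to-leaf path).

4

A deepest node is 3, reached by 8–6–5–12–3.
That path has 4 edges, so the height is 4.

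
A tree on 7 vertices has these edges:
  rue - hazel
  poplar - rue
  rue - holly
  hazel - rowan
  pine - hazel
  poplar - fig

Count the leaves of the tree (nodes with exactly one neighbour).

4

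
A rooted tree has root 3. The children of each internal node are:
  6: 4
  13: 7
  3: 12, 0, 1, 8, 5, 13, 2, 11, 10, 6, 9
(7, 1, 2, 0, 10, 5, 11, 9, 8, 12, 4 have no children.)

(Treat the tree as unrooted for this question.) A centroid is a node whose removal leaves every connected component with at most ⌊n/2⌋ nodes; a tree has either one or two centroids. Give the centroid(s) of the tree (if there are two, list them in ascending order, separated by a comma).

3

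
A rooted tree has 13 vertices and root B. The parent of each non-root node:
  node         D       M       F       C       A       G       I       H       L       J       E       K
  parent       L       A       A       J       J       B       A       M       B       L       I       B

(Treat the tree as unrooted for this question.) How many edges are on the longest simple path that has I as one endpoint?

A farthest node from I is K (G also at distance 5).
The path I – A – J – L – B – K has 5 edges.

5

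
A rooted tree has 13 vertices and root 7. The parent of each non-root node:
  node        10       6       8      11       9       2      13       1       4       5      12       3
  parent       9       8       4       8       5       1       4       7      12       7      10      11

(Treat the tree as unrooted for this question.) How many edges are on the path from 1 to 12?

1–7–5–9–10–12: 5 edges.

5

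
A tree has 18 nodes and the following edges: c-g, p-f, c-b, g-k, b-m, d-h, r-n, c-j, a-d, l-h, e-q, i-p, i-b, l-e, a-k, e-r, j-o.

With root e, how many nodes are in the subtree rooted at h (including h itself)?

h's subtree: {h, d, a, k, g, c, j, b, o, i, m, p, f}, size 13.

13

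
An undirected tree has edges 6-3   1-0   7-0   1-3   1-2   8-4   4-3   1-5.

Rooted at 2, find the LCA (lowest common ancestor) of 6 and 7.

1

Path 6→root: 6 3 1 2; path 7→root: 7 0 1 2.
First common node: 1.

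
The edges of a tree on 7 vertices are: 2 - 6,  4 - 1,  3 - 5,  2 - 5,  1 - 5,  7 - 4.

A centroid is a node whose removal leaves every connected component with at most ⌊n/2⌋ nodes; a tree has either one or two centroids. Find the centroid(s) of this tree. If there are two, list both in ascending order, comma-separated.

5

Delete 5: the remaining components have sizes 3, 2, 1. Max 3 ≤ 3, so 5 is a centroid.
Every other node leaves some component of size > 3, so the centroid is unique.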